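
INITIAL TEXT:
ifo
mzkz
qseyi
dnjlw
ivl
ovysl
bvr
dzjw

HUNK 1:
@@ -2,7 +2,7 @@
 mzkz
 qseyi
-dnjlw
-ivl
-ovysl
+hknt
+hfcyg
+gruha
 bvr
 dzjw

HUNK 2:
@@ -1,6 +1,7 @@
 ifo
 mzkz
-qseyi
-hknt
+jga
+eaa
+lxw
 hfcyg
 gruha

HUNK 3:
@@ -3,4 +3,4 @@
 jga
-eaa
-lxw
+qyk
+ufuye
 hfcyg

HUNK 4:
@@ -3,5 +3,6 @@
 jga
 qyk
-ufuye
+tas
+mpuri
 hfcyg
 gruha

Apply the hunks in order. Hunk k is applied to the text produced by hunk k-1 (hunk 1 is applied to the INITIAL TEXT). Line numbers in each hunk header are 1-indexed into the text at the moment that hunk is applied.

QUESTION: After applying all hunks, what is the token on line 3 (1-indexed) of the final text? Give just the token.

Answer: jga

Derivation:
Hunk 1: at line 2 remove [dnjlw,ivl,ovysl] add [hknt,hfcyg,gruha] -> 8 lines: ifo mzkz qseyi hknt hfcyg gruha bvr dzjw
Hunk 2: at line 1 remove [qseyi,hknt] add [jga,eaa,lxw] -> 9 lines: ifo mzkz jga eaa lxw hfcyg gruha bvr dzjw
Hunk 3: at line 3 remove [eaa,lxw] add [qyk,ufuye] -> 9 lines: ifo mzkz jga qyk ufuye hfcyg gruha bvr dzjw
Hunk 4: at line 3 remove [ufuye] add [tas,mpuri] -> 10 lines: ifo mzkz jga qyk tas mpuri hfcyg gruha bvr dzjw
Final line 3: jga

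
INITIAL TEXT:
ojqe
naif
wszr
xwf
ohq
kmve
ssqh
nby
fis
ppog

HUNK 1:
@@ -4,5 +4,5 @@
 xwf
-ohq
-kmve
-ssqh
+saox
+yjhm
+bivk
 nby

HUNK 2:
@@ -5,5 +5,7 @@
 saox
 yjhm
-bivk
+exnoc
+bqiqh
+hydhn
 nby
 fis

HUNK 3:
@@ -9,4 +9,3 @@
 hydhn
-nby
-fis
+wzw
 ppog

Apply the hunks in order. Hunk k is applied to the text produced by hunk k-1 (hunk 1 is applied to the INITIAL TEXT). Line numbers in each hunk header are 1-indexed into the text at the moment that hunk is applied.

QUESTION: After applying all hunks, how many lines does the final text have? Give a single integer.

Hunk 1: at line 4 remove [ohq,kmve,ssqh] add [saox,yjhm,bivk] -> 10 lines: ojqe naif wszr xwf saox yjhm bivk nby fis ppog
Hunk 2: at line 5 remove [bivk] add [exnoc,bqiqh,hydhn] -> 12 lines: ojqe naif wszr xwf saox yjhm exnoc bqiqh hydhn nby fis ppog
Hunk 3: at line 9 remove [nby,fis] add [wzw] -> 11 lines: ojqe naif wszr xwf saox yjhm exnoc bqiqh hydhn wzw ppog
Final line count: 11

Answer: 11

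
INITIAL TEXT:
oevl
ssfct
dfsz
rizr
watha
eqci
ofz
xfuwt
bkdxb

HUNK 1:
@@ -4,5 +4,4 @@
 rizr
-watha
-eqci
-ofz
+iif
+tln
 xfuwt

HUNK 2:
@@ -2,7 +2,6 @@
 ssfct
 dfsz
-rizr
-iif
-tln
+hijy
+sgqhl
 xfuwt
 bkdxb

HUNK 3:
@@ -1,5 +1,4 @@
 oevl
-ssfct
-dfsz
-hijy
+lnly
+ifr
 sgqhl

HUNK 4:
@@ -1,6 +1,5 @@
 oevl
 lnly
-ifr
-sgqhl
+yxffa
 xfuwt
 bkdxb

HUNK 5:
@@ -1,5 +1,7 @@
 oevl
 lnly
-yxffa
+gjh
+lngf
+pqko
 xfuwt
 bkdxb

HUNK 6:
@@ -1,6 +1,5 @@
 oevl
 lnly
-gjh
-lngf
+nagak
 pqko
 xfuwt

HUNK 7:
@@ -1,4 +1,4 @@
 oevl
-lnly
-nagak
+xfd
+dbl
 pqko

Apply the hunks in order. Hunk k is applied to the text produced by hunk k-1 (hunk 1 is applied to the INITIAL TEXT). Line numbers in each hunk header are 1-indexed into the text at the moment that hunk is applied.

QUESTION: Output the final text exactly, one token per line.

Answer: oevl
xfd
dbl
pqko
xfuwt
bkdxb

Derivation:
Hunk 1: at line 4 remove [watha,eqci,ofz] add [iif,tln] -> 8 lines: oevl ssfct dfsz rizr iif tln xfuwt bkdxb
Hunk 2: at line 2 remove [rizr,iif,tln] add [hijy,sgqhl] -> 7 lines: oevl ssfct dfsz hijy sgqhl xfuwt bkdxb
Hunk 3: at line 1 remove [ssfct,dfsz,hijy] add [lnly,ifr] -> 6 lines: oevl lnly ifr sgqhl xfuwt bkdxb
Hunk 4: at line 1 remove [ifr,sgqhl] add [yxffa] -> 5 lines: oevl lnly yxffa xfuwt bkdxb
Hunk 5: at line 1 remove [yxffa] add [gjh,lngf,pqko] -> 7 lines: oevl lnly gjh lngf pqko xfuwt bkdxb
Hunk 6: at line 1 remove [gjh,lngf] add [nagak] -> 6 lines: oevl lnly nagak pqko xfuwt bkdxb
Hunk 7: at line 1 remove [lnly,nagak] add [xfd,dbl] -> 6 lines: oevl xfd dbl pqko xfuwt bkdxb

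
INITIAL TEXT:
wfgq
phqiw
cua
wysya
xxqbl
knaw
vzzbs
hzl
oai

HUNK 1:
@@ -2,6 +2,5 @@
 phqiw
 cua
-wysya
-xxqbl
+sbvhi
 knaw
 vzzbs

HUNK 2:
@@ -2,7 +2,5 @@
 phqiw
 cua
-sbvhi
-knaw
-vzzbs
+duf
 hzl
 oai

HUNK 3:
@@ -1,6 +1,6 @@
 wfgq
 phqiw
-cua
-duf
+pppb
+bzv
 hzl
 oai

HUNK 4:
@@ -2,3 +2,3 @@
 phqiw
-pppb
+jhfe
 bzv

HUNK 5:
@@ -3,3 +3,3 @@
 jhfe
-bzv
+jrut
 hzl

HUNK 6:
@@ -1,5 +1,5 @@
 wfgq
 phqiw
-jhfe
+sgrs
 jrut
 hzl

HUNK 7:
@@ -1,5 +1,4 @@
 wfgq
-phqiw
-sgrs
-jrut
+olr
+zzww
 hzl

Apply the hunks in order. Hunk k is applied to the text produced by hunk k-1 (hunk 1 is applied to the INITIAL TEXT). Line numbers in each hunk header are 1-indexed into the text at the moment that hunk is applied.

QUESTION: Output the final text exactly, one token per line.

Hunk 1: at line 2 remove [wysya,xxqbl] add [sbvhi] -> 8 lines: wfgq phqiw cua sbvhi knaw vzzbs hzl oai
Hunk 2: at line 2 remove [sbvhi,knaw,vzzbs] add [duf] -> 6 lines: wfgq phqiw cua duf hzl oai
Hunk 3: at line 1 remove [cua,duf] add [pppb,bzv] -> 6 lines: wfgq phqiw pppb bzv hzl oai
Hunk 4: at line 2 remove [pppb] add [jhfe] -> 6 lines: wfgq phqiw jhfe bzv hzl oai
Hunk 5: at line 3 remove [bzv] add [jrut] -> 6 lines: wfgq phqiw jhfe jrut hzl oai
Hunk 6: at line 1 remove [jhfe] add [sgrs] -> 6 lines: wfgq phqiw sgrs jrut hzl oai
Hunk 7: at line 1 remove [phqiw,sgrs,jrut] add [olr,zzww] -> 5 lines: wfgq olr zzww hzl oai

Answer: wfgq
olr
zzww
hzl
oai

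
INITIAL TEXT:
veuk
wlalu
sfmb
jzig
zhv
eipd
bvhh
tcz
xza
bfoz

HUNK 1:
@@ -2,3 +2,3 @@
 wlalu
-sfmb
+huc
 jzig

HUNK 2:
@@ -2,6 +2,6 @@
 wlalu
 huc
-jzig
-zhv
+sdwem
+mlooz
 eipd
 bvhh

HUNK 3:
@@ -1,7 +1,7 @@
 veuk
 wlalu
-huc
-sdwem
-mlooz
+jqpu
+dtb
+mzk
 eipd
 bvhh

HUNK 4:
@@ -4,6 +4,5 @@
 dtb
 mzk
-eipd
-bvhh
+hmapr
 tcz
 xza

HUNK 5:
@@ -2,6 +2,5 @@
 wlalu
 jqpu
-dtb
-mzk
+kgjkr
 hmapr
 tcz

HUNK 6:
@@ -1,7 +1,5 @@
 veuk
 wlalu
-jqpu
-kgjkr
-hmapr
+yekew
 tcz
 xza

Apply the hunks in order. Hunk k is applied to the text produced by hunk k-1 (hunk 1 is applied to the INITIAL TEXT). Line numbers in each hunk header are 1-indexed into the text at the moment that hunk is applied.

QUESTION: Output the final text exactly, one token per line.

Hunk 1: at line 2 remove [sfmb] add [huc] -> 10 lines: veuk wlalu huc jzig zhv eipd bvhh tcz xza bfoz
Hunk 2: at line 2 remove [jzig,zhv] add [sdwem,mlooz] -> 10 lines: veuk wlalu huc sdwem mlooz eipd bvhh tcz xza bfoz
Hunk 3: at line 1 remove [huc,sdwem,mlooz] add [jqpu,dtb,mzk] -> 10 lines: veuk wlalu jqpu dtb mzk eipd bvhh tcz xza bfoz
Hunk 4: at line 4 remove [eipd,bvhh] add [hmapr] -> 9 lines: veuk wlalu jqpu dtb mzk hmapr tcz xza bfoz
Hunk 5: at line 2 remove [dtb,mzk] add [kgjkr] -> 8 lines: veuk wlalu jqpu kgjkr hmapr tcz xza bfoz
Hunk 6: at line 1 remove [jqpu,kgjkr,hmapr] add [yekew] -> 6 lines: veuk wlalu yekew tcz xza bfoz

Answer: veuk
wlalu
yekew
tcz
xza
bfoz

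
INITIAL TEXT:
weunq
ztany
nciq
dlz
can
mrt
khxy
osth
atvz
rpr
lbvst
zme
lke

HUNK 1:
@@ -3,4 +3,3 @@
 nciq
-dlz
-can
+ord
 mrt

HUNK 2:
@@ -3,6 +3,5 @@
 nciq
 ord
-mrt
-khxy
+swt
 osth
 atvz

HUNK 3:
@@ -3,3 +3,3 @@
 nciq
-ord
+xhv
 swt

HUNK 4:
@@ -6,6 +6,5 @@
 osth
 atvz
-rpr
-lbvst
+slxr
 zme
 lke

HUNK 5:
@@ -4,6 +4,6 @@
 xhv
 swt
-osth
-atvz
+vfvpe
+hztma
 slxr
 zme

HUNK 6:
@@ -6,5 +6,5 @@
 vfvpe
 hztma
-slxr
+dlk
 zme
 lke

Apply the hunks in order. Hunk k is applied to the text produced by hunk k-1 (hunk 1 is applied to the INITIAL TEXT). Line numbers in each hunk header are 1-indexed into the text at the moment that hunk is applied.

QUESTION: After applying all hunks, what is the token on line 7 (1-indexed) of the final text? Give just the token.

Answer: hztma

Derivation:
Hunk 1: at line 3 remove [dlz,can] add [ord] -> 12 lines: weunq ztany nciq ord mrt khxy osth atvz rpr lbvst zme lke
Hunk 2: at line 3 remove [mrt,khxy] add [swt] -> 11 lines: weunq ztany nciq ord swt osth atvz rpr lbvst zme lke
Hunk 3: at line 3 remove [ord] add [xhv] -> 11 lines: weunq ztany nciq xhv swt osth atvz rpr lbvst zme lke
Hunk 4: at line 6 remove [rpr,lbvst] add [slxr] -> 10 lines: weunq ztany nciq xhv swt osth atvz slxr zme lke
Hunk 5: at line 4 remove [osth,atvz] add [vfvpe,hztma] -> 10 lines: weunq ztany nciq xhv swt vfvpe hztma slxr zme lke
Hunk 6: at line 6 remove [slxr] add [dlk] -> 10 lines: weunq ztany nciq xhv swt vfvpe hztma dlk zme lke
Final line 7: hztma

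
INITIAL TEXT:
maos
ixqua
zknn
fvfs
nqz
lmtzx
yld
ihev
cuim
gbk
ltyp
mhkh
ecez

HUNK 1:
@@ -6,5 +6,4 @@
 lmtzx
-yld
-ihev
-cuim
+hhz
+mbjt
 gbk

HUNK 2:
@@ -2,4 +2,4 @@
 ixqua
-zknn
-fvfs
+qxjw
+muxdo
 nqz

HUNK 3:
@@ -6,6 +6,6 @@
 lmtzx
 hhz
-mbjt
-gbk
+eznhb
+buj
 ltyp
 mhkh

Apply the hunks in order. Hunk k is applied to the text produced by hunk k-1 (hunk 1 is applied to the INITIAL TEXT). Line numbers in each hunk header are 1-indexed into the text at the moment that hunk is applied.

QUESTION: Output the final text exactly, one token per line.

Hunk 1: at line 6 remove [yld,ihev,cuim] add [hhz,mbjt] -> 12 lines: maos ixqua zknn fvfs nqz lmtzx hhz mbjt gbk ltyp mhkh ecez
Hunk 2: at line 2 remove [zknn,fvfs] add [qxjw,muxdo] -> 12 lines: maos ixqua qxjw muxdo nqz lmtzx hhz mbjt gbk ltyp mhkh ecez
Hunk 3: at line 6 remove [mbjt,gbk] add [eznhb,buj] -> 12 lines: maos ixqua qxjw muxdo nqz lmtzx hhz eznhb buj ltyp mhkh ecez

Answer: maos
ixqua
qxjw
muxdo
nqz
lmtzx
hhz
eznhb
buj
ltyp
mhkh
ecez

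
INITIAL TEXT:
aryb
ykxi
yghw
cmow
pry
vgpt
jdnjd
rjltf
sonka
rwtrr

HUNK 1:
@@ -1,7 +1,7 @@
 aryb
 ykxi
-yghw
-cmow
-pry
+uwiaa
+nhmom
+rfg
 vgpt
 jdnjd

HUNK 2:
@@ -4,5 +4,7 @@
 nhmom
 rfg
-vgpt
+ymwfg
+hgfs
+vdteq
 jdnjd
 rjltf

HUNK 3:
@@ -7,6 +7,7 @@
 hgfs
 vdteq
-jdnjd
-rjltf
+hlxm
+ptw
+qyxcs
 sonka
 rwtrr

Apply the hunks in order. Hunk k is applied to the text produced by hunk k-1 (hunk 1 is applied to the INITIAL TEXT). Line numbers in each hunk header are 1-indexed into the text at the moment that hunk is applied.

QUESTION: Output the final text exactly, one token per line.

Answer: aryb
ykxi
uwiaa
nhmom
rfg
ymwfg
hgfs
vdteq
hlxm
ptw
qyxcs
sonka
rwtrr

Derivation:
Hunk 1: at line 1 remove [yghw,cmow,pry] add [uwiaa,nhmom,rfg] -> 10 lines: aryb ykxi uwiaa nhmom rfg vgpt jdnjd rjltf sonka rwtrr
Hunk 2: at line 4 remove [vgpt] add [ymwfg,hgfs,vdteq] -> 12 lines: aryb ykxi uwiaa nhmom rfg ymwfg hgfs vdteq jdnjd rjltf sonka rwtrr
Hunk 3: at line 7 remove [jdnjd,rjltf] add [hlxm,ptw,qyxcs] -> 13 lines: aryb ykxi uwiaa nhmom rfg ymwfg hgfs vdteq hlxm ptw qyxcs sonka rwtrr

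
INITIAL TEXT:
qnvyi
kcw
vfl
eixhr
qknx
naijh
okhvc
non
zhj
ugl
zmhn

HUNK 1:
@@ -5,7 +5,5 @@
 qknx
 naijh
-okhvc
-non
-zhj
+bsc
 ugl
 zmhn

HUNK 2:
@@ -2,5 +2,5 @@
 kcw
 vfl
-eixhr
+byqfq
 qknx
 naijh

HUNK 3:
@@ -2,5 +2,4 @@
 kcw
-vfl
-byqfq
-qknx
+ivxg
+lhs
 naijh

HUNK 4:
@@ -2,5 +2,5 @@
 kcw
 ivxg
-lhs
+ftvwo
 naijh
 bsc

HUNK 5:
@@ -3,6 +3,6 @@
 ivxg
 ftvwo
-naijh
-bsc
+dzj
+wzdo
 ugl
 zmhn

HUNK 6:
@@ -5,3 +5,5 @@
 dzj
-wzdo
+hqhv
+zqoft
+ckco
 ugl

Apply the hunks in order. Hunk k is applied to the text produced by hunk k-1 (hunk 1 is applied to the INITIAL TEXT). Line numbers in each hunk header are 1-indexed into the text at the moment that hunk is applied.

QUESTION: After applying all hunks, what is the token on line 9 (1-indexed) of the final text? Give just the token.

Answer: ugl

Derivation:
Hunk 1: at line 5 remove [okhvc,non,zhj] add [bsc] -> 9 lines: qnvyi kcw vfl eixhr qknx naijh bsc ugl zmhn
Hunk 2: at line 2 remove [eixhr] add [byqfq] -> 9 lines: qnvyi kcw vfl byqfq qknx naijh bsc ugl zmhn
Hunk 3: at line 2 remove [vfl,byqfq,qknx] add [ivxg,lhs] -> 8 lines: qnvyi kcw ivxg lhs naijh bsc ugl zmhn
Hunk 4: at line 2 remove [lhs] add [ftvwo] -> 8 lines: qnvyi kcw ivxg ftvwo naijh bsc ugl zmhn
Hunk 5: at line 3 remove [naijh,bsc] add [dzj,wzdo] -> 8 lines: qnvyi kcw ivxg ftvwo dzj wzdo ugl zmhn
Hunk 6: at line 5 remove [wzdo] add [hqhv,zqoft,ckco] -> 10 lines: qnvyi kcw ivxg ftvwo dzj hqhv zqoft ckco ugl zmhn
Final line 9: ugl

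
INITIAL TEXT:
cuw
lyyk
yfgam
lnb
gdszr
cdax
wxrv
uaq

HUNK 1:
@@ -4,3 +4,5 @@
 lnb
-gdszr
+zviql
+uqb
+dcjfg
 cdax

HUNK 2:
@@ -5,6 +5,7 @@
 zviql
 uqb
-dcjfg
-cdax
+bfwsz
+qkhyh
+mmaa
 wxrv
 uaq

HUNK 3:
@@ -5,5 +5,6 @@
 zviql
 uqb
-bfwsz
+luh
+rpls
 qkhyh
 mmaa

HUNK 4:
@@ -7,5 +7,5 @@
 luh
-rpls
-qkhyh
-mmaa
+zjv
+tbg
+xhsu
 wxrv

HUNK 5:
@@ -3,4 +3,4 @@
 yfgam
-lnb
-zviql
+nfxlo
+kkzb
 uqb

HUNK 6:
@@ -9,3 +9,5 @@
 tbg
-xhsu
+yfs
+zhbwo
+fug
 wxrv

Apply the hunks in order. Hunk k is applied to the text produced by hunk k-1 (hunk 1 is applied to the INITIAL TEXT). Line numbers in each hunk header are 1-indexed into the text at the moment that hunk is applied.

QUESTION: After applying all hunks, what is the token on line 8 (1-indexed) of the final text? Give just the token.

Answer: zjv

Derivation:
Hunk 1: at line 4 remove [gdszr] add [zviql,uqb,dcjfg] -> 10 lines: cuw lyyk yfgam lnb zviql uqb dcjfg cdax wxrv uaq
Hunk 2: at line 5 remove [dcjfg,cdax] add [bfwsz,qkhyh,mmaa] -> 11 lines: cuw lyyk yfgam lnb zviql uqb bfwsz qkhyh mmaa wxrv uaq
Hunk 3: at line 5 remove [bfwsz] add [luh,rpls] -> 12 lines: cuw lyyk yfgam lnb zviql uqb luh rpls qkhyh mmaa wxrv uaq
Hunk 4: at line 7 remove [rpls,qkhyh,mmaa] add [zjv,tbg,xhsu] -> 12 lines: cuw lyyk yfgam lnb zviql uqb luh zjv tbg xhsu wxrv uaq
Hunk 5: at line 3 remove [lnb,zviql] add [nfxlo,kkzb] -> 12 lines: cuw lyyk yfgam nfxlo kkzb uqb luh zjv tbg xhsu wxrv uaq
Hunk 6: at line 9 remove [xhsu] add [yfs,zhbwo,fug] -> 14 lines: cuw lyyk yfgam nfxlo kkzb uqb luh zjv tbg yfs zhbwo fug wxrv uaq
Final line 8: zjv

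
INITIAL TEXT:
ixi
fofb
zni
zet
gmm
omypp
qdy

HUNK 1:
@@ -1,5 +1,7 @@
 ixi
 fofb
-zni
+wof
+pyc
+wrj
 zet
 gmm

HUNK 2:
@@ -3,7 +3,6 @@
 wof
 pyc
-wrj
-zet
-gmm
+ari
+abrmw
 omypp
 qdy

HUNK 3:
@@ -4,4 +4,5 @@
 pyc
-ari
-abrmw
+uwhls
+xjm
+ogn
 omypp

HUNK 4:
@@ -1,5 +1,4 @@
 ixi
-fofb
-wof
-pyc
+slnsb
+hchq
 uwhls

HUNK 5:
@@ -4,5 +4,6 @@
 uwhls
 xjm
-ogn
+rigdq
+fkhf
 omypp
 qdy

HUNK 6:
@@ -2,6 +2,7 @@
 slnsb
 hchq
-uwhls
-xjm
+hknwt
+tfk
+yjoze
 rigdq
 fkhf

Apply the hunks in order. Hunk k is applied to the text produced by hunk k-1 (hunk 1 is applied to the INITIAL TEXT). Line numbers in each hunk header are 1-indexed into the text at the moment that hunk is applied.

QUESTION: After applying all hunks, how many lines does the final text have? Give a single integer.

Hunk 1: at line 1 remove [zni] add [wof,pyc,wrj] -> 9 lines: ixi fofb wof pyc wrj zet gmm omypp qdy
Hunk 2: at line 3 remove [wrj,zet,gmm] add [ari,abrmw] -> 8 lines: ixi fofb wof pyc ari abrmw omypp qdy
Hunk 3: at line 4 remove [ari,abrmw] add [uwhls,xjm,ogn] -> 9 lines: ixi fofb wof pyc uwhls xjm ogn omypp qdy
Hunk 4: at line 1 remove [fofb,wof,pyc] add [slnsb,hchq] -> 8 lines: ixi slnsb hchq uwhls xjm ogn omypp qdy
Hunk 5: at line 4 remove [ogn] add [rigdq,fkhf] -> 9 lines: ixi slnsb hchq uwhls xjm rigdq fkhf omypp qdy
Hunk 6: at line 2 remove [uwhls,xjm] add [hknwt,tfk,yjoze] -> 10 lines: ixi slnsb hchq hknwt tfk yjoze rigdq fkhf omypp qdy
Final line count: 10

Answer: 10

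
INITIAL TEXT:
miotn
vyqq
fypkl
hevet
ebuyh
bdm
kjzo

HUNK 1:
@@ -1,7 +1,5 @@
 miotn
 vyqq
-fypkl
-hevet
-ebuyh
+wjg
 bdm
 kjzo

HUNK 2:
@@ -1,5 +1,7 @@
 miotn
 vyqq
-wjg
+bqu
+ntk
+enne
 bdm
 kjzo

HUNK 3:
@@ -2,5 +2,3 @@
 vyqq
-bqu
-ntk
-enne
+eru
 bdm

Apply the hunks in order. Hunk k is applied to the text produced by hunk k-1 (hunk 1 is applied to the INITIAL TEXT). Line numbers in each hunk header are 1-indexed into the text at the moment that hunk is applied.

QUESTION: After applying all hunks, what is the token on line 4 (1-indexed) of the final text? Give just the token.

Hunk 1: at line 1 remove [fypkl,hevet,ebuyh] add [wjg] -> 5 lines: miotn vyqq wjg bdm kjzo
Hunk 2: at line 1 remove [wjg] add [bqu,ntk,enne] -> 7 lines: miotn vyqq bqu ntk enne bdm kjzo
Hunk 3: at line 2 remove [bqu,ntk,enne] add [eru] -> 5 lines: miotn vyqq eru bdm kjzo
Final line 4: bdm

Answer: bdm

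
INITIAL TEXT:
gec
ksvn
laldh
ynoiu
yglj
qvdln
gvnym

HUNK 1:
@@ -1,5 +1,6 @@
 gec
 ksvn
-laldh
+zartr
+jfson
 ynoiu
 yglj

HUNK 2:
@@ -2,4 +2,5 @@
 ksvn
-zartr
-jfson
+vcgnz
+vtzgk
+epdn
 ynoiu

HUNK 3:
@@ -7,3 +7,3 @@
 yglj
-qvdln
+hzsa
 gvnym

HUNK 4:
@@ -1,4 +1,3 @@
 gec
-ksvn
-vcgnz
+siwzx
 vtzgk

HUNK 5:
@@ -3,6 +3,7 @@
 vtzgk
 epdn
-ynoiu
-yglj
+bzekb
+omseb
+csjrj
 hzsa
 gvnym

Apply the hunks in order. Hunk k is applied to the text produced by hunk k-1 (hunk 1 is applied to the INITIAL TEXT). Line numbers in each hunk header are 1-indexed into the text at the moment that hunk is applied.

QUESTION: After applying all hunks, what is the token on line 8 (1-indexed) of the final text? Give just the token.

Hunk 1: at line 1 remove [laldh] add [zartr,jfson] -> 8 lines: gec ksvn zartr jfson ynoiu yglj qvdln gvnym
Hunk 2: at line 2 remove [zartr,jfson] add [vcgnz,vtzgk,epdn] -> 9 lines: gec ksvn vcgnz vtzgk epdn ynoiu yglj qvdln gvnym
Hunk 3: at line 7 remove [qvdln] add [hzsa] -> 9 lines: gec ksvn vcgnz vtzgk epdn ynoiu yglj hzsa gvnym
Hunk 4: at line 1 remove [ksvn,vcgnz] add [siwzx] -> 8 lines: gec siwzx vtzgk epdn ynoiu yglj hzsa gvnym
Hunk 5: at line 3 remove [ynoiu,yglj] add [bzekb,omseb,csjrj] -> 9 lines: gec siwzx vtzgk epdn bzekb omseb csjrj hzsa gvnym
Final line 8: hzsa

Answer: hzsa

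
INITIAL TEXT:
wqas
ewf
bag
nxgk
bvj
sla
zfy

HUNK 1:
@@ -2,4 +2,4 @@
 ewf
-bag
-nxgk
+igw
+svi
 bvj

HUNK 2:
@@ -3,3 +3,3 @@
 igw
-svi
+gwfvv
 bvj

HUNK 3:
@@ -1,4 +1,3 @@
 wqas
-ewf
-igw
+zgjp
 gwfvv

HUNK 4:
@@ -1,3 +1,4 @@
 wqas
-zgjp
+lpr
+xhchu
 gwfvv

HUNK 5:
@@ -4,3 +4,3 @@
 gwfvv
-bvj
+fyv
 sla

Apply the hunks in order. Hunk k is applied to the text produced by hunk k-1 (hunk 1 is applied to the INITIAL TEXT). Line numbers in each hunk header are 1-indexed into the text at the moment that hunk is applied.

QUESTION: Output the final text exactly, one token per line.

Answer: wqas
lpr
xhchu
gwfvv
fyv
sla
zfy

Derivation:
Hunk 1: at line 2 remove [bag,nxgk] add [igw,svi] -> 7 lines: wqas ewf igw svi bvj sla zfy
Hunk 2: at line 3 remove [svi] add [gwfvv] -> 7 lines: wqas ewf igw gwfvv bvj sla zfy
Hunk 3: at line 1 remove [ewf,igw] add [zgjp] -> 6 lines: wqas zgjp gwfvv bvj sla zfy
Hunk 4: at line 1 remove [zgjp] add [lpr,xhchu] -> 7 lines: wqas lpr xhchu gwfvv bvj sla zfy
Hunk 5: at line 4 remove [bvj] add [fyv] -> 7 lines: wqas lpr xhchu gwfvv fyv sla zfy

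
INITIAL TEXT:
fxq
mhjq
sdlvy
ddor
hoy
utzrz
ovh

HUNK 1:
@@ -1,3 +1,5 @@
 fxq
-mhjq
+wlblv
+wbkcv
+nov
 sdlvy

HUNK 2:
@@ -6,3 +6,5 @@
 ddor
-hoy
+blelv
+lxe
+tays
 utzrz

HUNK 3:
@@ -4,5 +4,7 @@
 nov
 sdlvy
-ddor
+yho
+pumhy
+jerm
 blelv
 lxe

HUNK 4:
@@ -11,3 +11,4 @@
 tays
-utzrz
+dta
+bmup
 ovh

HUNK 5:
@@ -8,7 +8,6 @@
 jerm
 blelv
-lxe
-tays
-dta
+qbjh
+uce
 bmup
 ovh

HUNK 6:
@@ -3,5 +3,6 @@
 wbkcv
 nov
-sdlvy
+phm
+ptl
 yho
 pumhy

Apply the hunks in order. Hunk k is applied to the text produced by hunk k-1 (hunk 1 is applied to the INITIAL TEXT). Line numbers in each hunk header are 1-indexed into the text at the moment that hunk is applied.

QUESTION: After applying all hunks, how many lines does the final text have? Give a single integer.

Hunk 1: at line 1 remove [mhjq] add [wlblv,wbkcv,nov] -> 9 lines: fxq wlblv wbkcv nov sdlvy ddor hoy utzrz ovh
Hunk 2: at line 6 remove [hoy] add [blelv,lxe,tays] -> 11 lines: fxq wlblv wbkcv nov sdlvy ddor blelv lxe tays utzrz ovh
Hunk 3: at line 4 remove [ddor] add [yho,pumhy,jerm] -> 13 lines: fxq wlblv wbkcv nov sdlvy yho pumhy jerm blelv lxe tays utzrz ovh
Hunk 4: at line 11 remove [utzrz] add [dta,bmup] -> 14 lines: fxq wlblv wbkcv nov sdlvy yho pumhy jerm blelv lxe tays dta bmup ovh
Hunk 5: at line 8 remove [lxe,tays,dta] add [qbjh,uce] -> 13 lines: fxq wlblv wbkcv nov sdlvy yho pumhy jerm blelv qbjh uce bmup ovh
Hunk 6: at line 3 remove [sdlvy] add [phm,ptl] -> 14 lines: fxq wlblv wbkcv nov phm ptl yho pumhy jerm blelv qbjh uce bmup ovh
Final line count: 14

Answer: 14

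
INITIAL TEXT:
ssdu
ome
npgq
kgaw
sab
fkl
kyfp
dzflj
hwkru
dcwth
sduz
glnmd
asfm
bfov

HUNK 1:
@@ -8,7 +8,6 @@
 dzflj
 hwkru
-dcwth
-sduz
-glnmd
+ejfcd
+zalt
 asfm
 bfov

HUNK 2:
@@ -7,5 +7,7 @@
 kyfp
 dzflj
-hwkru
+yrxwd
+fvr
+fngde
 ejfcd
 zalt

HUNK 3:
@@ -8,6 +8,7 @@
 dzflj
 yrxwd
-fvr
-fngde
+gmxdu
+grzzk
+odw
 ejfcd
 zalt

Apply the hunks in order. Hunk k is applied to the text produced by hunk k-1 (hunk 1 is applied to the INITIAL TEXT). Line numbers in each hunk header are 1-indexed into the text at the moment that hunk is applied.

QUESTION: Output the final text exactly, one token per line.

Answer: ssdu
ome
npgq
kgaw
sab
fkl
kyfp
dzflj
yrxwd
gmxdu
grzzk
odw
ejfcd
zalt
asfm
bfov

Derivation:
Hunk 1: at line 8 remove [dcwth,sduz,glnmd] add [ejfcd,zalt] -> 13 lines: ssdu ome npgq kgaw sab fkl kyfp dzflj hwkru ejfcd zalt asfm bfov
Hunk 2: at line 7 remove [hwkru] add [yrxwd,fvr,fngde] -> 15 lines: ssdu ome npgq kgaw sab fkl kyfp dzflj yrxwd fvr fngde ejfcd zalt asfm bfov
Hunk 3: at line 8 remove [fvr,fngde] add [gmxdu,grzzk,odw] -> 16 lines: ssdu ome npgq kgaw sab fkl kyfp dzflj yrxwd gmxdu grzzk odw ejfcd zalt asfm bfov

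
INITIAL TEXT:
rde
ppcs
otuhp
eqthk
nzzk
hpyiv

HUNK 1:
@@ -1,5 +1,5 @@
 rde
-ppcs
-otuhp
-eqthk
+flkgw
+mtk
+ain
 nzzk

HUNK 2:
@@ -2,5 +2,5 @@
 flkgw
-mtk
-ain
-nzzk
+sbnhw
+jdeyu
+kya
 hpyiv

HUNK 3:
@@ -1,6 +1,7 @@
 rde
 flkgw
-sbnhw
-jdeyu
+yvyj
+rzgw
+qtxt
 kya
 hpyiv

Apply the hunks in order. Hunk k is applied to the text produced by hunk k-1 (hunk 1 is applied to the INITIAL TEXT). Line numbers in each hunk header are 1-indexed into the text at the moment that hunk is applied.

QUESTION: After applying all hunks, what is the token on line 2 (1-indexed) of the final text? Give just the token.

Hunk 1: at line 1 remove [ppcs,otuhp,eqthk] add [flkgw,mtk,ain] -> 6 lines: rde flkgw mtk ain nzzk hpyiv
Hunk 2: at line 2 remove [mtk,ain,nzzk] add [sbnhw,jdeyu,kya] -> 6 lines: rde flkgw sbnhw jdeyu kya hpyiv
Hunk 3: at line 1 remove [sbnhw,jdeyu] add [yvyj,rzgw,qtxt] -> 7 lines: rde flkgw yvyj rzgw qtxt kya hpyiv
Final line 2: flkgw

Answer: flkgw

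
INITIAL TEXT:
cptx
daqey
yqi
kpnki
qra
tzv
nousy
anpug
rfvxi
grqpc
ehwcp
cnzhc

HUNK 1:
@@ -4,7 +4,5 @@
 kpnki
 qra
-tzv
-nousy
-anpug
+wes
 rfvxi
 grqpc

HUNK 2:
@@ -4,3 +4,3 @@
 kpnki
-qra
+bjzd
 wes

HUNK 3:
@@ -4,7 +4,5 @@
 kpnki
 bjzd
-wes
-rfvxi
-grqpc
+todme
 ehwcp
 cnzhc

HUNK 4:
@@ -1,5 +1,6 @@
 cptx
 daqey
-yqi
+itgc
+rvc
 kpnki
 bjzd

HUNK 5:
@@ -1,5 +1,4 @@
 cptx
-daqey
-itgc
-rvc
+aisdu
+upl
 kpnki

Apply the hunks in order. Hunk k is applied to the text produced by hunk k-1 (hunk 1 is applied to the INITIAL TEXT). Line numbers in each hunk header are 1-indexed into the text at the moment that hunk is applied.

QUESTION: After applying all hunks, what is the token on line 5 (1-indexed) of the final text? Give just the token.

Answer: bjzd

Derivation:
Hunk 1: at line 4 remove [tzv,nousy,anpug] add [wes] -> 10 lines: cptx daqey yqi kpnki qra wes rfvxi grqpc ehwcp cnzhc
Hunk 2: at line 4 remove [qra] add [bjzd] -> 10 lines: cptx daqey yqi kpnki bjzd wes rfvxi grqpc ehwcp cnzhc
Hunk 3: at line 4 remove [wes,rfvxi,grqpc] add [todme] -> 8 lines: cptx daqey yqi kpnki bjzd todme ehwcp cnzhc
Hunk 4: at line 1 remove [yqi] add [itgc,rvc] -> 9 lines: cptx daqey itgc rvc kpnki bjzd todme ehwcp cnzhc
Hunk 5: at line 1 remove [daqey,itgc,rvc] add [aisdu,upl] -> 8 lines: cptx aisdu upl kpnki bjzd todme ehwcp cnzhc
Final line 5: bjzd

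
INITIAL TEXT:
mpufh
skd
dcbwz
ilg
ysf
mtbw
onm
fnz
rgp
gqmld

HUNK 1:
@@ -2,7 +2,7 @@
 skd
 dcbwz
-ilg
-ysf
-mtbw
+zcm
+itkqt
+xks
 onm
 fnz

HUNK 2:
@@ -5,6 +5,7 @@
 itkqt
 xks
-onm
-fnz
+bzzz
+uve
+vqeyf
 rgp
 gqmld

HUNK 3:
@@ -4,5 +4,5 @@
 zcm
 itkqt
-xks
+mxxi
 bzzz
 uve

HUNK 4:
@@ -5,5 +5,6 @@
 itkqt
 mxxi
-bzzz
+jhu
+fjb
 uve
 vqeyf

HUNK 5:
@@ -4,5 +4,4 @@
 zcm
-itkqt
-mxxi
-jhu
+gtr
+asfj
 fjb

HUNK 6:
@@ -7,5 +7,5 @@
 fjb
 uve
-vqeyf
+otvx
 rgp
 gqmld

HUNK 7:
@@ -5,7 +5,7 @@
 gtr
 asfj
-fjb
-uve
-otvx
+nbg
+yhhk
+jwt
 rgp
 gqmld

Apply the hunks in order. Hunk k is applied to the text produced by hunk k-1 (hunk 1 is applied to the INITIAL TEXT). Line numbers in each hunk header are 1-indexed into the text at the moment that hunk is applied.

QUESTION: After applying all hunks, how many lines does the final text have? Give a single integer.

Answer: 11

Derivation:
Hunk 1: at line 2 remove [ilg,ysf,mtbw] add [zcm,itkqt,xks] -> 10 lines: mpufh skd dcbwz zcm itkqt xks onm fnz rgp gqmld
Hunk 2: at line 5 remove [onm,fnz] add [bzzz,uve,vqeyf] -> 11 lines: mpufh skd dcbwz zcm itkqt xks bzzz uve vqeyf rgp gqmld
Hunk 3: at line 4 remove [xks] add [mxxi] -> 11 lines: mpufh skd dcbwz zcm itkqt mxxi bzzz uve vqeyf rgp gqmld
Hunk 4: at line 5 remove [bzzz] add [jhu,fjb] -> 12 lines: mpufh skd dcbwz zcm itkqt mxxi jhu fjb uve vqeyf rgp gqmld
Hunk 5: at line 4 remove [itkqt,mxxi,jhu] add [gtr,asfj] -> 11 lines: mpufh skd dcbwz zcm gtr asfj fjb uve vqeyf rgp gqmld
Hunk 6: at line 7 remove [vqeyf] add [otvx] -> 11 lines: mpufh skd dcbwz zcm gtr asfj fjb uve otvx rgp gqmld
Hunk 7: at line 5 remove [fjb,uve,otvx] add [nbg,yhhk,jwt] -> 11 lines: mpufh skd dcbwz zcm gtr asfj nbg yhhk jwt rgp gqmld
Final line count: 11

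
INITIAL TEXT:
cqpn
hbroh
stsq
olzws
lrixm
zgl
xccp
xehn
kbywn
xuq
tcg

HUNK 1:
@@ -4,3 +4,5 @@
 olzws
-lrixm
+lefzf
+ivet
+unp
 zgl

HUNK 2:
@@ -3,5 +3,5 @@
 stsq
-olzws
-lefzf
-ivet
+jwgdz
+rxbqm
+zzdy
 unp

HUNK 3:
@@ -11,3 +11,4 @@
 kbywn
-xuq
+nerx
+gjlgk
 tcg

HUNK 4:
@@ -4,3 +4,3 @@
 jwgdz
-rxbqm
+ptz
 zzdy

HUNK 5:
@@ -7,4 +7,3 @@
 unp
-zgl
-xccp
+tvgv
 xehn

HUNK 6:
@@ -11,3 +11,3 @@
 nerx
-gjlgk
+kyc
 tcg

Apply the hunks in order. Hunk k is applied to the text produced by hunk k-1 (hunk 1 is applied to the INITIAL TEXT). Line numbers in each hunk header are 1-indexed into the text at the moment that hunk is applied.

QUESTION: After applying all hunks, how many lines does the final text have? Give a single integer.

Hunk 1: at line 4 remove [lrixm] add [lefzf,ivet,unp] -> 13 lines: cqpn hbroh stsq olzws lefzf ivet unp zgl xccp xehn kbywn xuq tcg
Hunk 2: at line 3 remove [olzws,lefzf,ivet] add [jwgdz,rxbqm,zzdy] -> 13 lines: cqpn hbroh stsq jwgdz rxbqm zzdy unp zgl xccp xehn kbywn xuq tcg
Hunk 3: at line 11 remove [xuq] add [nerx,gjlgk] -> 14 lines: cqpn hbroh stsq jwgdz rxbqm zzdy unp zgl xccp xehn kbywn nerx gjlgk tcg
Hunk 4: at line 4 remove [rxbqm] add [ptz] -> 14 lines: cqpn hbroh stsq jwgdz ptz zzdy unp zgl xccp xehn kbywn nerx gjlgk tcg
Hunk 5: at line 7 remove [zgl,xccp] add [tvgv] -> 13 lines: cqpn hbroh stsq jwgdz ptz zzdy unp tvgv xehn kbywn nerx gjlgk tcg
Hunk 6: at line 11 remove [gjlgk] add [kyc] -> 13 lines: cqpn hbroh stsq jwgdz ptz zzdy unp tvgv xehn kbywn nerx kyc tcg
Final line count: 13

Answer: 13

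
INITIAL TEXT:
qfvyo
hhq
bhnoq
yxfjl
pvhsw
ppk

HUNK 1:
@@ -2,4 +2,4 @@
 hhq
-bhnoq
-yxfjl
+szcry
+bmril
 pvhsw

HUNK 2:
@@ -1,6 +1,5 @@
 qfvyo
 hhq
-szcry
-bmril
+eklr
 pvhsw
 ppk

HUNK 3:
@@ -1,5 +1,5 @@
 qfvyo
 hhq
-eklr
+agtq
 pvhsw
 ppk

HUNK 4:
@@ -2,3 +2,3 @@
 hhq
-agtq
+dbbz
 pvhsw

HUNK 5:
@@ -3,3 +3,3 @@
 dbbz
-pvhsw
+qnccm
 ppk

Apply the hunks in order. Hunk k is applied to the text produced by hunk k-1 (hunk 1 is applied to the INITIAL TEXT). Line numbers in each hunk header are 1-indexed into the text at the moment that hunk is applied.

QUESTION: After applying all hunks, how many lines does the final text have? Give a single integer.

Answer: 5

Derivation:
Hunk 1: at line 2 remove [bhnoq,yxfjl] add [szcry,bmril] -> 6 lines: qfvyo hhq szcry bmril pvhsw ppk
Hunk 2: at line 1 remove [szcry,bmril] add [eklr] -> 5 lines: qfvyo hhq eklr pvhsw ppk
Hunk 3: at line 1 remove [eklr] add [agtq] -> 5 lines: qfvyo hhq agtq pvhsw ppk
Hunk 4: at line 2 remove [agtq] add [dbbz] -> 5 lines: qfvyo hhq dbbz pvhsw ppk
Hunk 5: at line 3 remove [pvhsw] add [qnccm] -> 5 lines: qfvyo hhq dbbz qnccm ppk
Final line count: 5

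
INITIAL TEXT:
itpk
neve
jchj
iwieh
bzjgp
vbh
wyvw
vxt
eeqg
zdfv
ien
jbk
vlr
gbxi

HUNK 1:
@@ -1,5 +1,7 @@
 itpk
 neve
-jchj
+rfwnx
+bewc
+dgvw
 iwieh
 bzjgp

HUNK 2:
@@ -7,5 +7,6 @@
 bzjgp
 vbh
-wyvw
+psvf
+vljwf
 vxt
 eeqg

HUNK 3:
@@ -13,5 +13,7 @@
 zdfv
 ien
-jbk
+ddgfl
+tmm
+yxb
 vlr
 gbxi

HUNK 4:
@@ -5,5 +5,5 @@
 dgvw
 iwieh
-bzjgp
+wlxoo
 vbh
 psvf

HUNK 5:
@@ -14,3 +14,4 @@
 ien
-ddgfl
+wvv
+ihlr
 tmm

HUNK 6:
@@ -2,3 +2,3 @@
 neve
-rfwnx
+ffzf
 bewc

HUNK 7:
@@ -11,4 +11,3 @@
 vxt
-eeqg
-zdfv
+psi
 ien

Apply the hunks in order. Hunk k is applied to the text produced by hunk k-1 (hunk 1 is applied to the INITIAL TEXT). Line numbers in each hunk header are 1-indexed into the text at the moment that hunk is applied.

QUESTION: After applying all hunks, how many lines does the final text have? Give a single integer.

Answer: 19

Derivation:
Hunk 1: at line 1 remove [jchj] add [rfwnx,bewc,dgvw] -> 16 lines: itpk neve rfwnx bewc dgvw iwieh bzjgp vbh wyvw vxt eeqg zdfv ien jbk vlr gbxi
Hunk 2: at line 7 remove [wyvw] add [psvf,vljwf] -> 17 lines: itpk neve rfwnx bewc dgvw iwieh bzjgp vbh psvf vljwf vxt eeqg zdfv ien jbk vlr gbxi
Hunk 3: at line 13 remove [jbk] add [ddgfl,tmm,yxb] -> 19 lines: itpk neve rfwnx bewc dgvw iwieh bzjgp vbh psvf vljwf vxt eeqg zdfv ien ddgfl tmm yxb vlr gbxi
Hunk 4: at line 5 remove [bzjgp] add [wlxoo] -> 19 lines: itpk neve rfwnx bewc dgvw iwieh wlxoo vbh psvf vljwf vxt eeqg zdfv ien ddgfl tmm yxb vlr gbxi
Hunk 5: at line 14 remove [ddgfl] add [wvv,ihlr] -> 20 lines: itpk neve rfwnx bewc dgvw iwieh wlxoo vbh psvf vljwf vxt eeqg zdfv ien wvv ihlr tmm yxb vlr gbxi
Hunk 6: at line 2 remove [rfwnx] add [ffzf] -> 20 lines: itpk neve ffzf bewc dgvw iwieh wlxoo vbh psvf vljwf vxt eeqg zdfv ien wvv ihlr tmm yxb vlr gbxi
Hunk 7: at line 11 remove [eeqg,zdfv] add [psi] -> 19 lines: itpk neve ffzf bewc dgvw iwieh wlxoo vbh psvf vljwf vxt psi ien wvv ihlr tmm yxb vlr gbxi
Final line count: 19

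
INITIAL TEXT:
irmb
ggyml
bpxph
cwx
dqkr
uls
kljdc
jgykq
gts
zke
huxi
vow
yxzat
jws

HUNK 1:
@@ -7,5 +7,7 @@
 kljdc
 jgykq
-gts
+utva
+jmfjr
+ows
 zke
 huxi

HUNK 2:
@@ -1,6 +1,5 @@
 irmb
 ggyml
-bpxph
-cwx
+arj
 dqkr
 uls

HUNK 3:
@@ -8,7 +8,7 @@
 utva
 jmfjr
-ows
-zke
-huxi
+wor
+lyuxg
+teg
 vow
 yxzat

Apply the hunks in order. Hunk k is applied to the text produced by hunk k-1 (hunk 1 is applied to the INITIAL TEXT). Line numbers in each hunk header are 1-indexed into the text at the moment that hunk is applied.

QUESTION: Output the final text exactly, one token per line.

Answer: irmb
ggyml
arj
dqkr
uls
kljdc
jgykq
utva
jmfjr
wor
lyuxg
teg
vow
yxzat
jws

Derivation:
Hunk 1: at line 7 remove [gts] add [utva,jmfjr,ows] -> 16 lines: irmb ggyml bpxph cwx dqkr uls kljdc jgykq utva jmfjr ows zke huxi vow yxzat jws
Hunk 2: at line 1 remove [bpxph,cwx] add [arj] -> 15 lines: irmb ggyml arj dqkr uls kljdc jgykq utva jmfjr ows zke huxi vow yxzat jws
Hunk 3: at line 8 remove [ows,zke,huxi] add [wor,lyuxg,teg] -> 15 lines: irmb ggyml arj dqkr uls kljdc jgykq utva jmfjr wor lyuxg teg vow yxzat jws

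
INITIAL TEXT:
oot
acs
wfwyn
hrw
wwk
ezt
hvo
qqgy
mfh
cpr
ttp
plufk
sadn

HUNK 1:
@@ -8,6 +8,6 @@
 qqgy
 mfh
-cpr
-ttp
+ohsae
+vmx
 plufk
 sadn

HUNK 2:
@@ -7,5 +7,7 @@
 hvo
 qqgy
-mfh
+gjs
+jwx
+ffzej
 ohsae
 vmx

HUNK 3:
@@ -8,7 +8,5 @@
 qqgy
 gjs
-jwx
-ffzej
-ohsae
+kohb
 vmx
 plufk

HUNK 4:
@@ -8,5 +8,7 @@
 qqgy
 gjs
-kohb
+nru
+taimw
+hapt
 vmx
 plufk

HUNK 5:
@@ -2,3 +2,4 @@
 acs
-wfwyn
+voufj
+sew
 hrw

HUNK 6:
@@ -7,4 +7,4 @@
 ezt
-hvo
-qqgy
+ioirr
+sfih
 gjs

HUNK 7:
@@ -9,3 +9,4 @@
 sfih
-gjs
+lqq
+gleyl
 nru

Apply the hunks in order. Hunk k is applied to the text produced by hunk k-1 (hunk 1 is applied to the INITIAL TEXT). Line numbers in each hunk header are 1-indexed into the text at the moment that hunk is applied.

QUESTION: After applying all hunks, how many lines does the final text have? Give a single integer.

Hunk 1: at line 8 remove [cpr,ttp] add [ohsae,vmx] -> 13 lines: oot acs wfwyn hrw wwk ezt hvo qqgy mfh ohsae vmx plufk sadn
Hunk 2: at line 7 remove [mfh] add [gjs,jwx,ffzej] -> 15 lines: oot acs wfwyn hrw wwk ezt hvo qqgy gjs jwx ffzej ohsae vmx plufk sadn
Hunk 3: at line 8 remove [jwx,ffzej,ohsae] add [kohb] -> 13 lines: oot acs wfwyn hrw wwk ezt hvo qqgy gjs kohb vmx plufk sadn
Hunk 4: at line 8 remove [kohb] add [nru,taimw,hapt] -> 15 lines: oot acs wfwyn hrw wwk ezt hvo qqgy gjs nru taimw hapt vmx plufk sadn
Hunk 5: at line 2 remove [wfwyn] add [voufj,sew] -> 16 lines: oot acs voufj sew hrw wwk ezt hvo qqgy gjs nru taimw hapt vmx plufk sadn
Hunk 6: at line 7 remove [hvo,qqgy] add [ioirr,sfih] -> 16 lines: oot acs voufj sew hrw wwk ezt ioirr sfih gjs nru taimw hapt vmx plufk sadn
Hunk 7: at line 9 remove [gjs] add [lqq,gleyl] -> 17 lines: oot acs voufj sew hrw wwk ezt ioirr sfih lqq gleyl nru taimw hapt vmx plufk sadn
Final line count: 17

Answer: 17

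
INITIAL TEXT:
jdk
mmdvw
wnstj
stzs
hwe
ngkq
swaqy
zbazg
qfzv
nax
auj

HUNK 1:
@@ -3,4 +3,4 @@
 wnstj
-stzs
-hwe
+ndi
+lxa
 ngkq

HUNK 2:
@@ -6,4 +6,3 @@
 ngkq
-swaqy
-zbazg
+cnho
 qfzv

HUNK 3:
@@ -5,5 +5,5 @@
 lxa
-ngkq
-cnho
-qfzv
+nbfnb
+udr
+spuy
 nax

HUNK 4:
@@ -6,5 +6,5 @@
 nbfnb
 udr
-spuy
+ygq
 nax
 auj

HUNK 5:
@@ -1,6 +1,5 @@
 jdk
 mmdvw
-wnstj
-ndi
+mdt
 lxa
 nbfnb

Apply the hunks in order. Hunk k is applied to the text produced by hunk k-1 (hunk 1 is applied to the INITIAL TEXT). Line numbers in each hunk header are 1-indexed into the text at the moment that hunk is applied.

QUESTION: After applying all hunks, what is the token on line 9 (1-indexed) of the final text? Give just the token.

Hunk 1: at line 3 remove [stzs,hwe] add [ndi,lxa] -> 11 lines: jdk mmdvw wnstj ndi lxa ngkq swaqy zbazg qfzv nax auj
Hunk 2: at line 6 remove [swaqy,zbazg] add [cnho] -> 10 lines: jdk mmdvw wnstj ndi lxa ngkq cnho qfzv nax auj
Hunk 3: at line 5 remove [ngkq,cnho,qfzv] add [nbfnb,udr,spuy] -> 10 lines: jdk mmdvw wnstj ndi lxa nbfnb udr spuy nax auj
Hunk 4: at line 6 remove [spuy] add [ygq] -> 10 lines: jdk mmdvw wnstj ndi lxa nbfnb udr ygq nax auj
Hunk 5: at line 1 remove [wnstj,ndi] add [mdt] -> 9 lines: jdk mmdvw mdt lxa nbfnb udr ygq nax auj
Final line 9: auj

Answer: auj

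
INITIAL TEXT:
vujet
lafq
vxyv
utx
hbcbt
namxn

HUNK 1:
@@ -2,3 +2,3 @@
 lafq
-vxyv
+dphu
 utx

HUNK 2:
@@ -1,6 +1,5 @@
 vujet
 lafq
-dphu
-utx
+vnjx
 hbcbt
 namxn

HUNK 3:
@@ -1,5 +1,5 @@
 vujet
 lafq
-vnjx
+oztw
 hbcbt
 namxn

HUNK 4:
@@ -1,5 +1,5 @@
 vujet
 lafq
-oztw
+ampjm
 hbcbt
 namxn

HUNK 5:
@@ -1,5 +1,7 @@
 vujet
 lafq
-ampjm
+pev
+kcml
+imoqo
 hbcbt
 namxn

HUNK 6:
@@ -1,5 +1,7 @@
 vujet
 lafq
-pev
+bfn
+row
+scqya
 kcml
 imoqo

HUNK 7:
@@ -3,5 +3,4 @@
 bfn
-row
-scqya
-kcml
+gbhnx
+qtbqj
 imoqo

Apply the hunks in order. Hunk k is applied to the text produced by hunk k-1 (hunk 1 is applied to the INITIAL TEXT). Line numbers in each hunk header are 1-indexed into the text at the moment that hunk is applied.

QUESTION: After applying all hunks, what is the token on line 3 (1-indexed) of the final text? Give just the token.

Hunk 1: at line 2 remove [vxyv] add [dphu] -> 6 lines: vujet lafq dphu utx hbcbt namxn
Hunk 2: at line 1 remove [dphu,utx] add [vnjx] -> 5 lines: vujet lafq vnjx hbcbt namxn
Hunk 3: at line 1 remove [vnjx] add [oztw] -> 5 lines: vujet lafq oztw hbcbt namxn
Hunk 4: at line 1 remove [oztw] add [ampjm] -> 5 lines: vujet lafq ampjm hbcbt namxn
Hunk 5: at line 1 remove [ampjm] add [pev,kcml,imoqo] -> 7 lines: vujet lafq pev kcml imoqo hbcbt namxn
Hunk 6: at line 1 remove [pev] add [bfn,row,scqya] -> 9 lines: vujet lafq bfn row scqya kcml imoqo hbcbt namxn
Hunk 7: at line 3 remove [row,scqya,kcml] add [gbhnx,qtbqj] -> 8 lines: vujet lafq bfn gbhnx qtbqj imoqo hbcbt namxn
Final line 3: bfn

Answer: bfn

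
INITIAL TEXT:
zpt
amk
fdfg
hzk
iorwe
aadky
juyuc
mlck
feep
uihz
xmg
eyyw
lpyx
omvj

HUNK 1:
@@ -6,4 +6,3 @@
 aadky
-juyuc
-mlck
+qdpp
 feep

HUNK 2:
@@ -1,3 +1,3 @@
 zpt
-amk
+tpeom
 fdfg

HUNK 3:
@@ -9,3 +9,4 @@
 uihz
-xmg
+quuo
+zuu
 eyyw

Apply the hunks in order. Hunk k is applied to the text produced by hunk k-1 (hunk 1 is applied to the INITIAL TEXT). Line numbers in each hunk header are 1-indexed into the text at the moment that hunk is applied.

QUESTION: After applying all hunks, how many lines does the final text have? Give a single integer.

Answer: 14

Derivation:
Hunk 1: at line 6 remove [juyuc,mlck] add [qdpp] -> 13 lines: zpt amk fdfg hzk iorwe aadky qdpp feep uihz xmg eyyw lpyx omvj
Hunk 2: at line 1 remove [amk] add [tpeom] -> 13 lines: zpt tpeom fdfg hzk iorwe aadky qdpp feep uihz xmg eyyw lpyx omvj
Hunk 3: at line 9 remove [xmg] add [quuo,zuu] -> 14 lines: zpt tpeom fdfg hzk iorwe aadky qdpp feep uihz quuo zuu eyyw lpyx omvj
Final line count: 14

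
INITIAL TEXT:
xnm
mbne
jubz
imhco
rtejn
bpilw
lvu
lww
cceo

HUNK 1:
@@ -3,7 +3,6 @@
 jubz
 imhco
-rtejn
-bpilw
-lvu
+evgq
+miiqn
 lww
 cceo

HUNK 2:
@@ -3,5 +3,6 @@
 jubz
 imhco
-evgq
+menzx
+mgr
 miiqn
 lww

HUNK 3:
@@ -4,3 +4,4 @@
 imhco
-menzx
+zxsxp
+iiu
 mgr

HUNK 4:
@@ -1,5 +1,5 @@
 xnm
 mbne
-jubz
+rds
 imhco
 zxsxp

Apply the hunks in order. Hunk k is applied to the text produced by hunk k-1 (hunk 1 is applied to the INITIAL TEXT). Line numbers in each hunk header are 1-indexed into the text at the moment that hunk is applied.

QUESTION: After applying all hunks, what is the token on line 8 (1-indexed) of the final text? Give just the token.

Answer: miiqn

Derivation:
Hunk 1: at line 3 remove [rtejn,bpilw,lvu] add [evgq,miiqn] -> 8 lines: xnm mbne jubz imhco evgq miiqn lww cceo
Hunk 2: at line 3 remove [evgq] add [menzx,mgr] -> 9 lines: xnm mbne jubz imhco menzx mgr miiqn lww cceo
Hunk 3: at line 4 remove [menzx] add [zxsxp,iiu] -> 10 lines: xnm mbne jubz imhco zxsxp iiu mgr miiqn lww cceo
Hunk 4: at line 1 remove [jubz] add [rds] -> 10 lines: xnm mbne rds imhco zxsxp iiu mgr miiqn lww cceo
Final line 8: miiqn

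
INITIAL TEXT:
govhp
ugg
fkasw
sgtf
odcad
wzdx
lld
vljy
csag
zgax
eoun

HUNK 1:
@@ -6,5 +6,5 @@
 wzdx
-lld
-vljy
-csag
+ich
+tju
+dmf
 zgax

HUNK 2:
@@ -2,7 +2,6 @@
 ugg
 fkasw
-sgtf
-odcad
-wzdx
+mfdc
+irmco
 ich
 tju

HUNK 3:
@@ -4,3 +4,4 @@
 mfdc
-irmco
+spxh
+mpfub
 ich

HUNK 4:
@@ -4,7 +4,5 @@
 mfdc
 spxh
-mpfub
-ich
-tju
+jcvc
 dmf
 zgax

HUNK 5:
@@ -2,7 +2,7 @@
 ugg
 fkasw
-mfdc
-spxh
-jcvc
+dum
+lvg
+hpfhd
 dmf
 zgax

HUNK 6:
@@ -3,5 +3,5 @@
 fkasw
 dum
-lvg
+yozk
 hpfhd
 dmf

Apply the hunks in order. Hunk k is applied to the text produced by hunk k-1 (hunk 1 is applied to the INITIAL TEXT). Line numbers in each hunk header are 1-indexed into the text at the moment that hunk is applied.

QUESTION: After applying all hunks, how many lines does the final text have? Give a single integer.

Answer: 9

Derivation:
Hunk 1: at line 6 remove [lld,vljy,csag] add [ich,tju,dmf] -> 11 lines: govhp ugg fkasw sgtf odcad wzdx ich tju dmf zgax eoun
Hunk 2: at line 2 remove [sgtf,odcad,wzdx] add [mfdc,irmco] -> 10 lines: govhp ugg fkasw mfdc irmco ich tju dmf zgax eoun
Hunk 3: at line 4 remove [irmco] add [spxh,mpfub] -> 11 lines: govhp ugg fkasw mfdc spxh mpfub ich tju dmf zgax eoun
Hunk 4: at line 4 remove [mpfub,ich,tju] add [jcvc] -> 9 lines: govhp ugg fkasw mfdc spxh jcvc dmf zgax eoun
Hunk 5: at line 2 remove [mfdc,spxh,jcvc] add [dum,lvg,hpfhd] -> 9 lines: govhp ugg fkasw dum lvg hpfhd dmf zgax eoun
Hunk 6: at line 3 remove [lvg] add [yozk] -> 9 lines: govhp ugg fkasw dum yozk hpfhd dmf zgax eoun
Final line count: 9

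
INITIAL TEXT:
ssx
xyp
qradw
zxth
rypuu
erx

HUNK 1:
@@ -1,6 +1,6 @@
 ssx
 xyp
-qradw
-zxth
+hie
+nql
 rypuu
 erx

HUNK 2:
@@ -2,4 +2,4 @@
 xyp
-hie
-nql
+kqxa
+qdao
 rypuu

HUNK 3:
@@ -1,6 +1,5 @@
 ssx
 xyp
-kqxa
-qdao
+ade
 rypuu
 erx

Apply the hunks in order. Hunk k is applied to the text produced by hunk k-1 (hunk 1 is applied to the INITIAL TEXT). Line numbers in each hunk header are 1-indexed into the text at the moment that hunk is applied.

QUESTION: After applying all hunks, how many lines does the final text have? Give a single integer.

Hunk 1: at line 1 remove [qradw,zxth] add [hie,nql] -> 6 lines: ssx xyp hie nql rypuu erx
Hunk 2: at line 2 remove [hie,nql] add [kqxa,qdao] -> 6 lines: ssx xyp kqxa qdao rypuu erx
Hunk 3: at line 1 remove [kqxa,qdao] add [ade] -> 5 lines: ssx xyp ade rypuu erx
Final line count: 5

Answer: 5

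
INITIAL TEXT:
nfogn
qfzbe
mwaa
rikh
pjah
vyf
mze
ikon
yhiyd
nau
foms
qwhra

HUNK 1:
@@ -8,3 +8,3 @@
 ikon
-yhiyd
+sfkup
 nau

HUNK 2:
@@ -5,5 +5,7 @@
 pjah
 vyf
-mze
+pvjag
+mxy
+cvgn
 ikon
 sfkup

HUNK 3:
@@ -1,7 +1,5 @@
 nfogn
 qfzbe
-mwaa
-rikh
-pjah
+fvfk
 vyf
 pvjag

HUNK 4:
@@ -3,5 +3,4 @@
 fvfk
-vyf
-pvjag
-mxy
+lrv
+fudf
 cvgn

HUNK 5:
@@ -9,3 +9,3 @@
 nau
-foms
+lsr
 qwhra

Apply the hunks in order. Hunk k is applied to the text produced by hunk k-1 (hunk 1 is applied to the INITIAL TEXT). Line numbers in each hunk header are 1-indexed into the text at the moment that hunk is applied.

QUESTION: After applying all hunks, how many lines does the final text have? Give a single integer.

Answer: 11

Derivation:
Hunk 1: at line 8 remove [yhiyd] add [sfkup] -> 12 lines: nfogn qfzbe mwaa rikh pjah vyf mze ikon sfkup nau foms qwhra
Hunk 2: at line 5 remove [mze] add [pvjag,mxy,cvgn] -> 14 lines: nfogn qfzbe mwaa rikh pjah vyf pvjag mxy cvgn ikon sfkup nau foms qwhra
Hunk 3: at line 1 remove [mwaa,rikh,pjah] add [fvfk] -> 12 lines: nfogn qfzbe fvfk vyf pvjag mxy cvgn ikon sfkup nau foms qwhra
Hunk 4: at line 3 remove [vyf,pvjag,mxy] add [lrv,fudf] -> 11 lines: nfogn qfzbe fvfk lrv fudf cvgn ikon sfkup nau foms qwhra
Hunk 5: at line 9 remove [foms] add [lsr] -> 11 lines: nfogn qfzbe fvfk lrv fudf cvgn ikon sfkup nau lsr qwhra
Final line count: 11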